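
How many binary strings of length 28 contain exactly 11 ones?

Choose the 11 positions: C(28,11) = 21474180.

21474180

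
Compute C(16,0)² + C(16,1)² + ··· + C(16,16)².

601080390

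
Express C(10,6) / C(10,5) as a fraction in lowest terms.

5/6

C(n,k+1)/C(n,k) = (n−k)/(k+1) = (10−5)/(5+1) = 5/6.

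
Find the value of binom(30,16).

145422675

C(30,16) = C(30,14) by symmetry.
C(30,14) = (30·29·28·27·26·25·24·23·22·21·20·19·18·17) / 14! = 12677700308232960000 / 87178291200 = 145422675.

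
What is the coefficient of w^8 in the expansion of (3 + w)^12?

The general term is C(12,j)·(3)^j·(w)^(12-j); the w^8 term has j = 4.
C(12,4) = 495.
Coefficient = C(12,4) · 3^4 = 495 · 81 = 40095.

40095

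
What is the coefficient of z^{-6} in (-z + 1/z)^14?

1001

General term: C(14,j)·(-z)^j·(1/z)^(14-j), with z-exponent 1j − 1(14−j) = 2j − 14.
Set 2j − 14 = -6: j = 4.
C(14,4) = 1001; (-1)^4 = 1; 1^10 = 1.
Coefficient = 1001 · 1 · 1 = 1001.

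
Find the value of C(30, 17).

119759850

C(30,17) = C(30,13) by symmetry.
C(30,13) = (30·29·28·27·26·25·24·23·22·21·20·19·18) / 13! = 745747076954880000 / 6227020800 = 119759850.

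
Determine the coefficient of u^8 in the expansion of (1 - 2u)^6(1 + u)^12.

Coefficient of u^8 = Σ_{j} C(6,j)·(-2)^j·C(12,8-j)·1^(8-j) for j from 0 to 6.
= 495 + (-9504) + 55440 + (-126720) + 118800 + (-42240) + 4224 = 495.

495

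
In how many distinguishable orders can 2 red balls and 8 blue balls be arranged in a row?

Choose positions for the red balls: C(10,2) = 45.

45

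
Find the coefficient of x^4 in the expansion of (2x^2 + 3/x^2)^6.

General term: C(6,j)·(2x^2)^j·(3/x^2)^(6-j), with x-exponent 2j − 2(6−j) = 4j − 12.
Set 4j − 12 = 4: j = 4.
C(6,4) = 15; 2^4 = 16; 3^2 = 9.
Coefficient = 15 · 16 · 9 = 2160.

2160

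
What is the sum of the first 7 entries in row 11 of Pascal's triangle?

1486

1 + 11 + 55 + 165 + 330 + 462 + 462 = 1486.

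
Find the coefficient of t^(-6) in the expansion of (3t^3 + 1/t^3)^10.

17010

General term: C(10,j)·(3t^3)^j·(1/t^3)^(10-j), with t-exponent 3j − 3(10−j) = 6j − 30.
Set 6j − 30 = -6: j = 4.
C(10,4) = 210; 3^4 = 81; 1^6 = 1.
Coefficient = 210 · 81 · 1 = 17010.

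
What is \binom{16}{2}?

120

C(16,2) = (16·15) / 2! = 240 / 2 = 120.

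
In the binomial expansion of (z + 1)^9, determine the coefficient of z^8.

9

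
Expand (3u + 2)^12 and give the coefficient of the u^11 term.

4251528

The general term is C(12,j)·(3u)^j·(2)^(12-j); the u^11 term has j = 11.
C(12,11) = 12.
Coefficient = C(12,11) · 3^11 · 2^1 = 12 · 177147 · 2 = 4251528.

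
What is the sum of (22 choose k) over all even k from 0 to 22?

2097152

Even-k terms of row 22 sum to 2^21 = 2097152.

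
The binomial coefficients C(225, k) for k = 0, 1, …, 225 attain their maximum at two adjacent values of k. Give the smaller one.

For odd n = 225, C(225,k) peaks at k = (n−1)/2 and (n+1)/2; the smaller is 112.

112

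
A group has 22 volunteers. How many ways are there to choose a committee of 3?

1540

This is C(22,3) = 1540.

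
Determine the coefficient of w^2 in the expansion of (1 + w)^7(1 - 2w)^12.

Coefficient of w^2 = Σ_{j} C(7,j)·1^j·C(12,2-j)·(-2)^(2-j) for j from 0 to 2.
= 264 + (-168) + 21 = 117.

117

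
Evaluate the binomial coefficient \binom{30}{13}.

119759850

C(30,13) = (30·29·28·27·26·25·24·23·22·21·20·19·18) / 13! = 745747076954880000 / 6227020800 = 119759850.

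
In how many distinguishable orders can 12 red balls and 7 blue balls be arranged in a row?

Choose positions for the red balls: C(19,12) = 50388.

50388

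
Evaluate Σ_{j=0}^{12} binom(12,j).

Setting x = 1 in (1+x)^12 gives Σ C(12,j) = 2^12 = 4096.

4096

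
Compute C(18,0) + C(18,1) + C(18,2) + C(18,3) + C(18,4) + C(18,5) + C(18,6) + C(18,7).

63004

1 + 18 + 153 + 816 + 3060 + 8568 + 18564 + 31824 = 63004.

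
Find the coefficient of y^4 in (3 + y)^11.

721710

The general term is C(11,j)·(3)^j·(y)^(11-j); the y^4 term has j = 7.
C(11,7) = 330.
Coefficient = C(11,7) · 3^7 = 330 · 2187 = 721710.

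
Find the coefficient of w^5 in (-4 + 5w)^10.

-806400000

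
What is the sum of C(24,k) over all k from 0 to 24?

16777216

Setting x = 1 in (1+x)^24 gives Σ C(24,k) = 2^24 = 16777216.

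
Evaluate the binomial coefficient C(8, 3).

C(8,3) = (8·7·6) / 3! = 336 / 6 = 56.

56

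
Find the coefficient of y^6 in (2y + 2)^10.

The general term is C(10,j)·(2y)^j·(2)^(10-j); the y^6 term has j = 6.
C(10,6) = 210.
Coefficient = C(10,6) · 2^6 · 2^4 = 210 · 64 · 16 = 215040.

215040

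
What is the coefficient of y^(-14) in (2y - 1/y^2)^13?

-11440

General term: C(13,j)·(2y)^j·(-1/y^2)^(13-j), with y-exponent 1j − 2(13−j) = 3j − 26.
Set 3j − 26 = -14: j = 4.
C(13,4) = 715; 2^4 = 16; (-1)^9 = -1.
Coefficient = 715 · 16 · (-1) = -11440.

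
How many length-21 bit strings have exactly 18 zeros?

Choose the 18 positions: C(21,18) = 1330.

1330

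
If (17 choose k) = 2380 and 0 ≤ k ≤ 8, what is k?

4

C(17,k) increases on 0 ≤ k ≤ 8. C(17,3) = 680 and C(17,4) = 2380, so k = 4.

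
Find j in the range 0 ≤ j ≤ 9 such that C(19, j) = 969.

3

C(19,j) increases on 0 ≤ j ≤ 9. C(19,2) = 171 and C(19,3) = 969, so j = 3.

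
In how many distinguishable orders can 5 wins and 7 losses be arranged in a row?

792

Choose positions for the wins: C(12,5) = 792.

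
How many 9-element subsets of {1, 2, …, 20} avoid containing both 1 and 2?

All 9-subsets: C(20,9) = 167960. Those containing both fixed elements: C(18,7) = 31824.
167960 − 31824 = 136136.

136136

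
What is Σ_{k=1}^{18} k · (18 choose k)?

Differentiating (1+x)^18 and setting x=1: Σ k·C(18,k) = 18·2^17 = 2359296.

2359296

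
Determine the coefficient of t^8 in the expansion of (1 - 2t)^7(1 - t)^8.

108545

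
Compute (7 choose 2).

21

C(7,2) = (7·6) / 2! = 42 / 2 = 21.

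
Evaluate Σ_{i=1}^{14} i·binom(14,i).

114688

Differentiating (1+x)^14 and setting x=1: Σ i·C(14,i) = 14·2^13 = 114688.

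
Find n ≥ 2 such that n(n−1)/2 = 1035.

46

n(n−1)/2 = 1035 ⇒ n(n−1) = 2070. Since 46·45 = 2070, n = 46.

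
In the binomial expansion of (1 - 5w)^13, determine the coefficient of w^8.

502734375

The general term is C(13,j)·(1)^j·(-5w)^(13-j); the w^8 term has j = 5.
C(13,5) = 1287.
Coefficient = C(13,5) · (-5)^8 = 1287 · 390625 = 502734375.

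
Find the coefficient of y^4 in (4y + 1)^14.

The general term is C(14,j)·(4y)^j·(1)^(14-j); the y^4 term has j = 4.
C(14,4) = 1001.
Coefficient = C(14,4) · 4^4 = 1001 · 256 = 256256.

256256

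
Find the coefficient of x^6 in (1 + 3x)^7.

The general term is C(7,j)·(1)^j·(3x)^(7-j); the x^6 term has j = 1.
C(7,1) = 7.
Coefficient = C(7,1) · 3^6 = 7 · 729 = 5103.

5103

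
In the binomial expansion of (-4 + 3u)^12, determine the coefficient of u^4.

The general term is C(12,j)·(-4)^j·(3u)^(12-j); the u^4 term has j = 8.
C(12,8) = 495.
Coefficient = C(12,8) · (-4)^8 · 3^4 = 495 · 65536 · 81 = 2627665920.

2627665920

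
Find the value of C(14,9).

C(14,9) = C(14,5) by symmetry.
C(14,5) = (14·13·12·11·10) / 5! = 240240 / 120 = 2002.

2002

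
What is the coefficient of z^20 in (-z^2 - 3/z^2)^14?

819

General term: C(14,j)·(-z^2)^j·(-3/z^2)^(14-j), with z-exponent 2j − 2(14−j) = 4j − 28.
Set 4j − 28 = 20: j = 12.
C(14,12) = 91; (-1)^12 = 1; (-3)^2 = 9.
Coefficient = 91 · 1 · 9 = 819.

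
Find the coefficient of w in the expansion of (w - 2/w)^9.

General term: C(9,j)·(w)^j·(-2/w)^(9-j), with w-exponent 1j − 1(9−j) = 2j − 9.
Set 2j − 9 = 1: j = 5.
C(9,5) = 126; 1^5 = 1; (-2)^4 = 16.
Coefficient = 126 · 1 · 16 = 2016.

2016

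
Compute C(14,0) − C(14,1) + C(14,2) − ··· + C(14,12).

13

The partial alternating sum Σ_{k=0}^{12} (−1)^k C(14,k) = (−1)^12 C(13,12) = 13.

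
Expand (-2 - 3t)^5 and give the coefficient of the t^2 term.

-720

The general term is C(5,j)·(-2)^j·(-3t)^(5-j); the t^2 term has j = 3.
C(5,3) = 10.
Coefficient = C(5,3) · (-2)^3 · (-3)^2 = 10 · (-8) · 9 = -720.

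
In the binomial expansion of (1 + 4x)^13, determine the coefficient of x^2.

1248

The general term is C(13,j)·(1)^j·(4x)^(13-j); the x^2 term has j = 11.
C(13,11) = 78.
Coefficient = C(13,11) · 4^2 = 78 · 16 = 1248.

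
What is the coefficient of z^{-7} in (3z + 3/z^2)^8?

General term: C(8,j)·(3z)^j·(3/z^2)^(8-j), with z-exponent 1j − 2(8−j) = 3j − 16.
Set 3j − 16 = -7: j = 3.
C(8,3) = 56; 3^3 = 27; 3^5 = 243.
Coefficient = 56 · 27 · 243 = 367416.

367416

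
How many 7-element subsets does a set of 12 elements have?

792

C(12,7) = C(12,5) by symmetry.
C(12,5) = (12·11·10·9·8) / 5! = 95040 / 120 = 792.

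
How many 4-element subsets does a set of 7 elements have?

C(7,4) = C(7,3) by symmetry.
C(7,3) = (7·6·5) / 3! = 210 / 6 = 35.

35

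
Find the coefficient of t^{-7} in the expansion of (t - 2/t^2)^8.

-1792

General term: C(8,j)·(t)^j·(-2/t^2)^(8-j), with t-exponent 1j − 2(8−j) = 3j − 16.
Set 3j − 16 = -7: j = 3.
C(8,3) = 56; 1^3 = 1; (-2)^5 = -32.
Coefficient = 56 · 1 · (-32) = -1792.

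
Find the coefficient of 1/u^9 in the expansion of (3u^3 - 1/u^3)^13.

General term: C(13,j)·(3u^3)^j·(-1/u^3)^(13-j), with u-exponent 3j − 3(13−j) = 6j − 39.
Set 6j − 39 = -9: j = 5.
C(13,5) = 1287; 3^5 = 243; (-1)^8 = 1.
Coefficient = 1287 · 243 · 1 = 312741.

312741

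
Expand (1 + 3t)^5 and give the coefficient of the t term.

The general term is C(5,j)·(1)^j·(3t)^(5-j); the t^1 term has j = 4.
C(5,4) = 5.
Coefficient = C(5,4) · 3^1 = 5 · 3 = 15.

15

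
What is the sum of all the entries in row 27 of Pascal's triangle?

134217728

The entries of row 27 sum to 2^27 = 134217728.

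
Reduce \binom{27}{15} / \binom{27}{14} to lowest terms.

13/15

C(n,k+1)/C(n,k) = (n−k)/(k+1) = (27−14)/(14+1) = 13/15.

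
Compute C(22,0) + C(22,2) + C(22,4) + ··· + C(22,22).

Half of (1+1)^22 + (1−1)^22 gives the even-index sum: 2^21 = 2097152.

2097152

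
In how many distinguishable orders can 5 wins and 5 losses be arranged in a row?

252

Choose positions for the wins: C(10,5) = 252.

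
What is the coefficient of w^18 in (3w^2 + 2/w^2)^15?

General term: C(15,j)·(3w^2)^j·(2/w^2)^(15-j), with w-exponent 2j − 2(15−j) = 4j − 30.
Set 4j − 30 = 18: j = 12.
C(15,12) = 455; 3^12 = 531441; 2^3 = 8.
Coefficient = 455 · 531441 · 8 = 1934445240.

1934445240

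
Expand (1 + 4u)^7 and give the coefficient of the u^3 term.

The general term is C(7,j)·(1)^j·(4u)^(7-j); the u^3 term has j = 4.
C(7,4) = 35.
Coefficient = C(7,4) · 4^3 = 35 · 64 = 2240.

2240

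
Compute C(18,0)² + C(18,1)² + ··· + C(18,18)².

9075135300

Σ C(18,r)² is the coefficient of x^18 in (1+x)^18(1+x)^18 = (1+x)^36, i.e. C(36,18) = 9075135300.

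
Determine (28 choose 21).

1184040

C(28,21) = C(28,7) by symmetry.
C(28,7) = (28·27·26·25·24·23·22) / 7! = 5967561600 / 5040 = 1184040.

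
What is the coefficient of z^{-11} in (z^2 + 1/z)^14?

14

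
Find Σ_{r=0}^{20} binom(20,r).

1048576

The entries of row 20 sum to 2^20 = 1048576.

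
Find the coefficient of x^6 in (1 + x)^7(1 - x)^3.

14

Coefficient of x^6 = Σ_{j} C(7,j)·1^j·C(3,6-j)·(-1)^(6-j) for j from 3 to 6.
= (-35) + 105 + (-63) + 7 = 14.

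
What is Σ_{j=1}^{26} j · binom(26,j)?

872415232

Since j·C(26,j) = 26·C(25,j−1), the sum is 26·2^25 = 26·33554432 = 872415232.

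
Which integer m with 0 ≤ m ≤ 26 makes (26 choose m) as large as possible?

13

C(26,m) is maximized at m = 26/2 = 13.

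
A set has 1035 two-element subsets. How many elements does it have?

46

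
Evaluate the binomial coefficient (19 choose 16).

969

C(19,16) = C(19,3) by symmetry.
C(19,3) = (19·18·17) / 3! = 5814 / 6 = 969.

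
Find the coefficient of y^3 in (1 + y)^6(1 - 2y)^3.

Coefficient of y^3 = Σ_{j} C(6,j)·1^j·C(3,3-j)·(-2)^(3-j) for j from 0 to 3.
= (-8) + 72 + (-90) + 20 = -6.

-6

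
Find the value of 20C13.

C(20,13) = C(20,7) by symmetry.
C(20,7) = (20·19·18·17·16·15·14) / 7! = 390700800 / 5040 = 77520.

77520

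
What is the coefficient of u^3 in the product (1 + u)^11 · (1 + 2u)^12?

Coefficient of u^3 = Σ_{j} C(11,j)·1^j·C(12,3-j)·2^(3-j) for j from 0 to 3.
= 1760 + 2904 + 1320 + 165 = 6149.

6149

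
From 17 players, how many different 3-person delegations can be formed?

680

This is C(17,3) = 680.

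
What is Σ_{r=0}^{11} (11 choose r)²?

Σ C(11,r)² is the coefficient of x^11 in (1+x)^11(1+x)^11 = (1+x)^22, i.e. C(22,11) = 705432.

705432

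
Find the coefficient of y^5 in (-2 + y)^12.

-101376

The general term is C(12,j)·(-2)^j·(y)^(12-j); the y^5 term has j = 7.
C(12,7) = 792.
Coefficient = C(12,7) · (-2)^7 = 792 · (-128) = -101376.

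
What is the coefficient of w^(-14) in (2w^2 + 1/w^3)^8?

112

General term: C(8,j)·(2w^2)^j·(1/w^3)^(8-j), with w-exponent 2j − 3(8−j) = 5j − 24.
Set 5j − 24 = -14: j = 2.
C(8,2) = 28; 2^2 = 4; 1^6 = 1.
Coefficient = 28 · 4 · 1 = 112.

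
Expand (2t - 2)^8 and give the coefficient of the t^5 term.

-14336

The general term is C(8,j)·(2t)^j·(-2)^(8-j); the t^5 term has j = 5.
C(8,5) = 56.
Coefficient = C(8,5) · 2^5 · (-2)^3 = 56 · 32 · (-8) = -14336.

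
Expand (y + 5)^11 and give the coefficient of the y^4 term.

The general term is C(11,j)·(y)^j·(5)^(11-j); the y^4 term has j = 4.
C(11,4) = 330.
Coefficient = C(11,4) · 5^7 = 330 · 78125 = 25781250.

25781250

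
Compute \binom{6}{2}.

C(6,2) = (6·5) / 2! = 30 / 2 = 15.

15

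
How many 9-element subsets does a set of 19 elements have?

C(19,9) = (19·18·17·16·15·14·13·12·11) / 9! = 33522128640 / 362880 = 92378.

92378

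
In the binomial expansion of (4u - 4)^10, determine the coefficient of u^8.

47185920

The general term is C(10,j)·(4u)^j·(-4)^(10-j); the u^8 term has j = 8.
C(10,8) = 45.
Coefficient = C(10,8) · 4^8 · (-4)^2 = 45 · 65536 · 16 = 47185920.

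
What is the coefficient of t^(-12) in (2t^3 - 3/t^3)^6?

General term: C(6,j)·(2t^3)^j·(-3/t^3)^(6-j), with t-exponent 3j − 3(6−j) = 6j − 18.
Set 6j − 18 = -12: j = 1.
C(6,1) = 6; 2^1 = 2; (-3)^5 = -243.
Coefficient = 6 · 2 · (-243) = -2916.

-2916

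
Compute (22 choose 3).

C(22,3) = (22·21·20) / 3! = 9240 / 6 = 1540.

1540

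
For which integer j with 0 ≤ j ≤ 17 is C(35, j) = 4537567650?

C(35,j) increases on 0 ≤ j ≤ 17. C(35,16) = 4059928950 and C(35,17) = 4537567650, so j = 17.

17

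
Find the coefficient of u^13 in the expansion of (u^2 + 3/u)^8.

General term: C(8,j)·(u^2)^j·(3/u)^(8-j), with u-exponent 2j − 1(8−j) = 3j − 8.
Set 3j − 8 = 13: j = 7.
C(8,7) = 8; 1^7 = 1; 3^1 = 3.
Coefficient = 8 · 1 · 3 = 24.

24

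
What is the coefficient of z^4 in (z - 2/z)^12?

7920

General term: C(12,j)·(z)^j·(-2/z)^(12-j), with z-exponent 1j − 1(12−j) = 2j − 12.
Set 2j − 12 = 4: j = 8.
C(12,8) = 495; 1^8 = 1; (-2)^4 = 16.
Coefficient = 495 · 1 · 16 = 7920.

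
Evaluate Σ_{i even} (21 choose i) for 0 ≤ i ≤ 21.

1048576

Even-i terms of row 21 sum to 2^20 = 1048576.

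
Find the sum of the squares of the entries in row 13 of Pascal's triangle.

10400600

Σ C(13,j)² is the coefficient of x^13 in (1+x)^13(1+x)^13 = (1+x)^26, i.e. C(26,13) = 10400600.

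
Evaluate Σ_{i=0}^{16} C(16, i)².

Σ C(16,i)² is the coefficient of x^16 in (1+x)^16(1+x)^16 = (1+x)^32, i.e. C(32,16) = 601080390.

601080390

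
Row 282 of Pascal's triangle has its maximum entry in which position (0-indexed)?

141

C(282,j) is maximized at j = 282/2 = 141.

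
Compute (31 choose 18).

C(31,18) = C(31,13) by symmetry.
C(31,13) = (31·30·29·28·27·26·25·24·23·22·21·20·19) / 13! = 1284342188088960000 / 6227020800 = 206253075.

206253075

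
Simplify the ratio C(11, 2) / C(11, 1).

5

C(n,k+1)/C(n,k) = (n−k)/(k+1) = (11−1)/(1+1) = 10/2 = 5.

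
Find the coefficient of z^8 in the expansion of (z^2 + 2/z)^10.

3360

General term: C(10,j)·(z^2)^j·(2/z)^(10-j), with z-exponent 2j − 1(10−j) = 3j − 10.
Set 3j − 10 = 8: j = 6.
C(10,6) = 210; 1^6 = 1; 2^4 = 16.
Coefficient = 210 · 1 · 16 = 3360.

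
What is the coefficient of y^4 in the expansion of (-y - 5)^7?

-4375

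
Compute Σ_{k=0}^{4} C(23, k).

10903

1 + 23 + 253 + 1771 + 8855 = 10903.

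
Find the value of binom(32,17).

565722720

C(32,17) = C(32,15) by symmetry.
C(32,15) = (32·31·30·29·28·27·26·25·24·23·22·21·20·19·18) / 15! = 739781100339240960000 / 1307674368000 = 565722720.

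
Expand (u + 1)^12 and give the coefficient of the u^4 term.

The general term is C(12,j)·(u)^j·(1)^(12-j); the u^4 term has j = 4.
C(12,4) = 495.
Coefficient = C(12,4) = 495.

495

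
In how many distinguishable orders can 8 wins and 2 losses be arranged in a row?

45

Choose positions for the wins: C(10,8) = 45.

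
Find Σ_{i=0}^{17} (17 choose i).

131072

Setting x = 1 in (1+x)^17 gives Σ C(17,i) = 2^17 = 131072.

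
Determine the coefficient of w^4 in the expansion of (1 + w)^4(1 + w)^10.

Coefficient of w^4 = Σ_{j} C(4,j)·C(10,4-j) for j from 0 to 4.
= 210 + 480 + 270 + 40 + 1 = 1001.

1001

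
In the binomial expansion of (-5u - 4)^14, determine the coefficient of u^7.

4392960000000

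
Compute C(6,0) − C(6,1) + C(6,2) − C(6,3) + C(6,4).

5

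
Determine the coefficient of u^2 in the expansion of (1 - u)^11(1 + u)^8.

-5

Coefficient of u^2 = Σ_{j} C(11,j)·(-1)^j·C(8,2-j)·1^(2-j) for j from 0 to 2.
= 28 + (-88) + 55 = -5.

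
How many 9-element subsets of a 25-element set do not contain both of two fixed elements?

1797818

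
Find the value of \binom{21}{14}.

C(21,14) = C(21,7) by symmetry.
C(21,7) = (21·20·19·18·17·16·15) / 7! = 586051200 / 5040 = 116280.

116280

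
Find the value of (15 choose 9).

C(15,9) = C(15,6) by symmetry.
C(15,6) = (15·14·13·12·11·10) / 6! = 3603600 / 720 = 5005.

5005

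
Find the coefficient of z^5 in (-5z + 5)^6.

The general term is C(6,j)·(-5z)^j·(5)^(6-j); the z^5 term has j = 5.
C(6,5) = 6.
Coefficient = C(6,5) · (-5)^5 · 5^1 = 6 · (-3125) · 5 = -93750.

-93750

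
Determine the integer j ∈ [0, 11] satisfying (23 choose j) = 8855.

C(23,j) increases on 0 ≤ j ≤ 11. C(23,3) = 1771 and C(23,4) = 8855, so j = 4.

4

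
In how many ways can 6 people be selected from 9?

This is C(9,6) = 84.

84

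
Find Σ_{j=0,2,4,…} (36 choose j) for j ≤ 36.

Even-j terms of row 36 sum to 2^35 = 34359738368.

34359738368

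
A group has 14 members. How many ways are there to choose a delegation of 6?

This is C(14,6) = 3003.

3003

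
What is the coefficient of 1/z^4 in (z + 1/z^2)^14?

3003

General term: C(14,j)·(z)^j·(1/z^2)^(14-j), with z-exponent 1j − 2(14−j) = 3j − 28.
Set 3j − 28 = -4: j = 8.
C(14,8) = 3003; 1^8 = 1; 1^6 = 1.
Coefficient = 3003 · 1 · 1 = 3003.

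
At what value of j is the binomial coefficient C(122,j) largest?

61

C(122,j) is maximized at j = 122/2 = 61.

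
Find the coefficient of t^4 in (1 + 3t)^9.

The general term is C(9,j)·(1)^j·(3t)^(9-j); the t^4 term has j = 5.
C(9,5) = 126.
Coefficient = C(9,5) · 3^4 = 126 · 81 = 10206.

10206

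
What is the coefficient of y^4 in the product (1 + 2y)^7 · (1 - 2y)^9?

Coefficient of y^4 = Σ_{j} C(7,j)·2^j·C(9,4-j)·(-2)^(4-j) for j from 0 to 4.
= 2016 + (-9408) + 12096 + (-5040) + 560 = 224.

224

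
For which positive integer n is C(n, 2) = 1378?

n(n−1)/2 = 1378 ⇒ n(n−1) = 2756. Since 53·52 = 2756, n = 53.

53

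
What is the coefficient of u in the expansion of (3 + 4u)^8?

69984

The general term is C(8,j)·(3)^j·(4u)^(8-j); the u^1 term has j = 7.
C(8,7) = 8.
Coefficient = C(8,7) · 3^7 · 4^1 = 8 · 2187 · 4 = 69984.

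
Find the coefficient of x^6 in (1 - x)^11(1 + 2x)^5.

Coefficient of x^6 = Σ_{j} C(11,j)·(-1)^j·C(5,6-j)·2^(6-j) for j from 1 to 6.
= (-352) + 4400 + (-13200) + 13200 + (-4620) + 462 = -110.

-110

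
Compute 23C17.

100947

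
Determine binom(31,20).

C(31,20) = C(31,11) by symmetry.
C(31,11) = (31·30·29·28·27·26·25·24·23·22·21) / 11! = 3379847863392000 / 39916800 = 84672315.

84672315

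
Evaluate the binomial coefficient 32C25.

3365856

C(32,25) = C(32,7) by symmetry.
C(32,7) = (32·31·30·29·28·27·26) / 7! = 16963914240 / 5040 = 3365856.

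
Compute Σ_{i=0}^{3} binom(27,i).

1 + 27 + 351 + 2925 = 3304.

3304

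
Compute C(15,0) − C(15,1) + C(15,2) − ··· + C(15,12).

91

The partial alternating sum Σ_{k=0}^{12} (−1)^k C(15,k) = (−1)^12 C(14,12) = 91.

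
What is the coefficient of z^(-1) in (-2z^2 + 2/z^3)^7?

4480

General term: C(7,j)·(-2z^2)^j·(2/z^3)^(7-j), with z-exponent 2j − 3(7−j) = 5j − 21.
Set 5j − 21 = -1: j = 4.
C(7,4) = 35; (-2)^4 = 16; 2^3 = 8.
Coefficient = 35 · 16 · 8 = 4480.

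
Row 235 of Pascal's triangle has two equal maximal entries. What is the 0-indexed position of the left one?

117

For odd n = 235, C(235,i) peaks at i = (n−1)/2 and (n+1)/2; the lower is 117.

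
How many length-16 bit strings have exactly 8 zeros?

Choose the 8 positions: C(16,8) = 12870.

12870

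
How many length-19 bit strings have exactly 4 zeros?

3876

Choose the 4 positions: C(19,4) = 3876.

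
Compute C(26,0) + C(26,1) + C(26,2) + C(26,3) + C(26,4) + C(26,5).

1 + 26 + 325 + 2600 + 14950 + 65780 = 83682.

83682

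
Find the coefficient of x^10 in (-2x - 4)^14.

262406144

The general term is C(14,j)·(-2x)^j·(-4)^(14-j); the x^10 term has j = 10.
C(14,10) = 1001.
Coefficient = C(14,10) · (-2)^10 · (-4)^4 = 1001 · 1024 · 256 = 262406144.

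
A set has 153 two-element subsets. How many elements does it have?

n(n−1)/2 = 153 ⇒ n(n−1) = 306. Since 18·17 = 306, n = 18.

18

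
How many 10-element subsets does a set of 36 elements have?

254186856

C(36,10) = (36·35·34·33·32·31·30·29·28·27) / 10! = 922393263052800 / 3628800 = 254186856.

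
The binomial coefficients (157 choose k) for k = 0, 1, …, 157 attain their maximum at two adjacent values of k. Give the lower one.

78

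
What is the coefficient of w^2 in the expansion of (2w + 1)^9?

144

The general term is C(9,j)·(2w)^j·(1)^(9-j); the w^2 term has j = 2.
C(9,2) = 36.
Coefficient = C(9,2) · 2^2 = 36 · 4 = 144.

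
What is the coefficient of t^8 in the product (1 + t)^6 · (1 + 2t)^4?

Coefficient of t^8 = Σ_{j} C(6,j)·1^j·C(4,8-j)·2^(8-j) for j from 4 to 6.
= 240 + 192 + 24 = 456.

456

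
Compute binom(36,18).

9075135300

C(36,18) = (36·35·34·33·32·31·30·29·28·27·26·25·24·23·22·21·20·19) / 18! = 58102407620643984998400000 / 6402373705728000 = 9075135300.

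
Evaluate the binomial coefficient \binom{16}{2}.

120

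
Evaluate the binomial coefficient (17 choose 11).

C(17,11) = C(17,6) by symmetry.
C(17,6) = (17·16·15·14·13·12) / 6! = 8910720 / 720 = 12376.

12376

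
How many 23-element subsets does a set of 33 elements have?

92561040

C(33,23) = C(33,10) by symmetry.
C(33,10) = (33·32·31·30·29·28·27·26·25·24) / 10! = 335885501952000 / 3628800 = 92561040.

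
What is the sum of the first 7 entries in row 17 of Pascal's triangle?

21778

1 + 17 + 136 + 680 + 2380 + 6188 + 12376 = 21778.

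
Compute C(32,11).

129024480

C(32,11) = (32·31·30·29·28·27·26·25·24·23·22) / 11! = 5150244363264000 / 39916800 = 129024480.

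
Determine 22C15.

C(22,15) = C(22,7) by symmetry.
C(22,7) = (22·21·20·19·18·17·16) / 7! = 859541760 / 5040 = 170544.

170544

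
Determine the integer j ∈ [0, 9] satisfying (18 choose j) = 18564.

C(18,j) increases on 0 ≤ j ≤ 9. C(18,5) = 8568 and C(18,6) = 18564, so j = 6.

6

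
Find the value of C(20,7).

77520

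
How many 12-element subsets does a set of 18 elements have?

C(18,12) = C(18,6) by symmetry.
C(18,6) = (18·17·16·15·14·13) / 6! = 13366080 / 720 = 18564.

18564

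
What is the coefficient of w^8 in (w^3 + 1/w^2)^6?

15

General term: C(6,j)·(w^3)^j·(1/w^2)^(6-j), with w-exponent 3j − 2(6−j) = 5j − 12.
Set 5j − 12 = 8: j = 4.
C(6,4) = 15; 1^4 = 1; 1^2 = 1.
Coefficient = 15 · 1 · 1 = 15.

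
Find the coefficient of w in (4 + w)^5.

1280

The general term is C(5,j)·(4)^j·(w)^(5-j); the w^1 term has j = 4.
C(5,4) = 5.
Coefficient = C(5,4) · 4^4 = 5 · 256 = 1280.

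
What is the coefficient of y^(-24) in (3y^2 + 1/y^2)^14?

General term: C(14,j)·(3y^2)^j·(1/y^2)^(14-j), with y-exponent 2j − 2(14−j) = 4j − 28.
Set 4j − 28 = -24: j = 1.
C(14,1) = 14; 3^1 = 3; 1^13 = 1.
Coefficient = 14 · 3 · 1 = 42.

42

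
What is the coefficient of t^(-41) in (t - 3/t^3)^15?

General term: C(15,j)·(t)^j·(-3/t^3)^(15-j), with t-exponent 1j − 3(15−j) = 4j − 45.
Set 4j − 45 = -41: j = 1.
C(15,1) = 15; 1^1 = 1; (-3)^14 = 4782969.
Coefficient = 15 · 1 · 4782969 = 71744535.

71744535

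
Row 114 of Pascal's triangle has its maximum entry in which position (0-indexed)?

C(114,r) is maximized at r = 114/2 = 57.

57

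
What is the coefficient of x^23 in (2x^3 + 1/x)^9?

2304

General term: C(9,j)·(2x^3)^j·(1/x)^(9-j), with x-exponent 3j − 1(9−j) = 4j − 9.
Set 4j − 9 = 23: j = 8.
C(9,8) = 9; 2^8 = 256; 1^1 = 1.
Coefficient = 9 · 256 · 1 = 2304.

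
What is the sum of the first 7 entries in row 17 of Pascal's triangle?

1 + 17 + 136 + 680 + 2380 + 6188 + 12376 = 21778.

21778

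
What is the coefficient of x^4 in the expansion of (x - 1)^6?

15

The general term is C(6,j)·(x)^j·(-1)^(6-j); the x^4 term has j = 4.
C(6,4) = 15.
Coefficient = C(6,4) = 15.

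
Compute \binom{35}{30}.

324632

C(35,30) = C(35,5) by symmetry.
C(35,5) = (35·34·33·32·31) / 5! = 38955840 / 120 = 324632.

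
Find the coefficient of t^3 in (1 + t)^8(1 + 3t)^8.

4256

Coefficient of t^3 = Σ_{j} C(8,j)·1^j·C(8,3-j)·3^(3-j) for j from 0 to 3.
= 1512 + 2016 + 672 + 56 = 4256.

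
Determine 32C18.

471435600

C(32,18) = C(32,14) by symmetry.
C(32,14) = (32·31·30·29·28·27·26·25·24·23·22·21·20·19) / 14! = 41098950018846720000 / 87178291200 = 471435600.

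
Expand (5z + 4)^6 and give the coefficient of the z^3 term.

The general term is C(6,j)·(5z)^j·(4)^(6-j); the z^3 term has j = 3.
C(6,3) = 20.
Coefficient = C(6,3) · 5^3 · 4^3 = 20 · 125 · 64 = 160000.

160000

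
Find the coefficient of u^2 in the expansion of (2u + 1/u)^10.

General term: C(10,j)·(2u)^j·(1/u)^(10-j), with u-exponent 1j − 1(10−j) = 2j − 10.
Set 2j − 10 = 2: j = 6.
C(10,6) = 210; 2^6 = 64; 1^4 = 1.
Coefficient = 210 · 64 · 1 = 13440.

13440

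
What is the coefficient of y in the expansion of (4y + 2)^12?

The general term is C(12,j)·(4y)^j·(2)^(12-j); the y^1 term has j = 1.
C(12,1) = 12.
Coefficient = C(12,1) · 4^1 · 2^11 = 12 · 4 · 2048 = 98304.

98304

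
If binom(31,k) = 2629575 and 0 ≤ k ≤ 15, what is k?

7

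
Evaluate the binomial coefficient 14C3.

C(14,3) = (14·13·12) / 3! = 2184 / 6 = 364.

364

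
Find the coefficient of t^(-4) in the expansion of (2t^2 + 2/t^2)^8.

General term: C(8,j)·(2t^2)^j·(2/t^2)^(8-j), with t-exponent 2j − 2(8−j) = 4j − 16.
Set 4j − 16 = -4: j = 3.
C(8,3) = 56; 2^3 = 8; 2^5 = 32.
Coefficient = 56 · 8 · 32 = 14336.

14336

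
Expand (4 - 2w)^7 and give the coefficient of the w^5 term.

-10752

The general term is C(7,j)·(4)^j·(-2w)^(7-j); the w^5 term has j = 2.
C(7,2) = 21.
Coefficient = C(7,2) · 4^2 · (-2)^5 = 21 · 16 · (-32) = -10752.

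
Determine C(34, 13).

C(34,13) = (34·33·32·31·30·29·28·27·26·25·24·23·22) / 13! = 5778574175582208000 / 6227020800 = 927983760.

927983760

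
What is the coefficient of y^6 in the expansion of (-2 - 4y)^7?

-57344

The general term is C(7,j)·(-2)^j·(-4y)^(7-j); the y^6 term has j = 1.
C(7,1) = 7.
Coefficient = C(7,1) · (-2)^1 · (-4)^6 = 7 · (-2) · 4096 = -57344.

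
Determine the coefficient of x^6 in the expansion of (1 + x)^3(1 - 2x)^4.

16

Coefficient of x^6 = Σ_{j} C(3,j)·1^j·C(4,6-j)·(-2)^(6-j) for j from 2 to 3.
= 48 + (-32) = 16.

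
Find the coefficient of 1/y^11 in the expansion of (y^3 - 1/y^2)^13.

General term: C(13,j)·(y^3)^j·(-1/y^2)^(13-j), with y-exponent 3j − 2(13−j) = 5j − 26.
Set 5j − 26 = -11: j = 3.
C(13,3) = 286; 1^3 = 1; (-1)^10 = 1.
Coefficient = 286 · 1 · 1 = 286.

286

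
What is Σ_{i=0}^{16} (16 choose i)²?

601080390

By Vandermonde's identity, Σ C(16,i)² = C(32,16) = 601080390.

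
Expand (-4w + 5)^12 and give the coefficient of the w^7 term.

The general term is C(12,j)·(-4w)^j·(5)^(12-j); the w^7 term has j = 7.
C(12,7) = 792.
Coefficient = C(12,7) · (-4)^7 · 5^5 = 792 · (-16384) · 3125 = -40550400000.

-40550400000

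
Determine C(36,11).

C(36,11) = (36·35·34·33·32·31·30·29·28·27·26) / 11! = 23982224839372800 / 39916800 = 600805296.

600805296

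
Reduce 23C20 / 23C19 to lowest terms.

C(n,k+1)/C(n,k) = (n−k)/(k+1) = (23−19)/(19+1) = 4/20 = 1/5.

1/5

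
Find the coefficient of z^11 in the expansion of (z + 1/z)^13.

13

General term: C(13,j)·(z)^j·(1/z)^(13-j), with z-exponent 1j − 1(13−j) = 2j − 13.
Set 2j − 13 = 11: j = 12.
C(13,12) = 13; 1^12 = 1; 1^1 = 1.
Coefficient = 13 · 1 · 1 = 13.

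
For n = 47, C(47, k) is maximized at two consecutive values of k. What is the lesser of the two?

23

For odd n = 47, C(47,k) peaks at k = (n−1)/2 and (n+1)/2; the lesser is 23.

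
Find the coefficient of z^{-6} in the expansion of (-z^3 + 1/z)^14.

91

General term: C(14,j)·(-z^3)^j·(1/z)^(14-j), with z-exponent 3j − 1(14−j) = 4j − 14.
Set 4j − 14 = -6: j = 2.
C(14,2) = 91; (-1)^2 = 1; 1^12 = 1.
Coefficient = 91 · 1 · 1 = 91.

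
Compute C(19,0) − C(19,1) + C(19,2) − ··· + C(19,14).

3060

The partial alternating sum Σ_{k=0}^{14} (−1)^k C(19,k) = (−1)^14 C(18,14) = 3060.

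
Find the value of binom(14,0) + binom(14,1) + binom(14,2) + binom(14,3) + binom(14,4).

1471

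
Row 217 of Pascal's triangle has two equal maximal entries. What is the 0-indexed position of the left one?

108

For odd n = 217, C(217,j) peaks at j = (n−1)/2 and (n+1)/2; the lesser is 108.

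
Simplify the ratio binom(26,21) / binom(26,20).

2/7

C(n,k+1)/C(n,k) = (n−k)/(k+1) = (26−20)/(20+1) = 6/21 = 2/7.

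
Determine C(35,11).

C(35,11) = (35·34·33·32·31·30·29·28·27·26·25) / 11! = 16654322805120000 / 39916800 = 417225900.

417225900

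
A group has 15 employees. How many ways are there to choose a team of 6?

5005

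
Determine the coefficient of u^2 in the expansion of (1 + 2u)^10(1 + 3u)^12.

1494

Coefficient of u^2 = Σ_{j} C(10,j)·2^j·C(12,2-j)·3^(2-j) for j from 0 to 2.
= 594 + 720 + 180 = 1494.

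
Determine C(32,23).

28048800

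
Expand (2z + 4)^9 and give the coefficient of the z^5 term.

The general term is C(9,j)·(2z)^j·(4)^(9-j); the z^5 term has j = 5.
C(9,5) = 126.
Coefficient = C(9,5) · 2^5 · 4^4 = 126 · 32 · 256 = 1032192.

1032192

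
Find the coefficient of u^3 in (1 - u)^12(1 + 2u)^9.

Coefficient of u^3 = Σ_{j} C(12,j)·(-1)^j·C(9,3-j)·2^(3-j) for j from 0 to 3.
= 672 + (-1728) + 1188 + (-220) = -88.

-88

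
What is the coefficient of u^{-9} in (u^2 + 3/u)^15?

General term: C(15,j)·(u^2)^j·(3/u)^(15-j), with u-exponent 2j − 1(15−j) = 3j − 15.
Set 3j − 15 = -9: j = 2.
C(15,2) = 105; 1^2 = 1; 3^13 = 1594323.
Coefficient = 105 · 1 · 1594323 = 167403915.

167403915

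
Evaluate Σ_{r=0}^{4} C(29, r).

1 + 29 + 406 + 3654 + 23751 = 27841.

27841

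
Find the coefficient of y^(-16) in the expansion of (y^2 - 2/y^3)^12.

General term: C(12,j)·(y^2)^j·(-2/y^3)^(12-j), with y-exponent 2j − 3(12−j) = 5j − 36.
Set 5j − 36 = -16: j = 4.
C(12,4) = 495; 1^4 = 1; (-2)^8 = 256.
Coefficient = 495 · 1 · 256 = 126720.

126720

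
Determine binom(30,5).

C(30,5) = (30·29·28·27·26) / 5! = 17100720 / 120 = 142506.

142506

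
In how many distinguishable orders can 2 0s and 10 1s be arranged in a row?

66

Choose positions for the 0s: C(12,2) = 66.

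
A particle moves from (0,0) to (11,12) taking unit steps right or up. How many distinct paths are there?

Each path is a sequence of 23 steps with 11 rights: C(23,11) = 1352078.

1352078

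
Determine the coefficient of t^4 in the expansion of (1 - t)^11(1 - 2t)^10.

27450

Coefficient of t^4 = Σ_{j} C(11,j)·(-1)^j·C(10,4-j)·(-2)^(4-j) for j from 0 to 4.
= 3360 + 10560 + 9900 + 3300 + 330 = 27450.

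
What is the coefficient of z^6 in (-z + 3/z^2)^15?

General term: C(15,j)·(-z)^j·(3/z^2)^(15-j), with z-exponent 1j − 2(15−j) = 3j − 30.
Set 3j − 30 = 6: j = 12.
C(15,12) = 455; (-1)^12 = 1; 3^3 = 27.
Coefficient = 455 · 1 · 27 = 12285.

12285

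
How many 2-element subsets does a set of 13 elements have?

C(13,2) = (13·12) / 2! = 156 / 2 = 78.

78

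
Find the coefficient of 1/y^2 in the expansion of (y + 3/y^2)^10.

17010

General term: C(10,j)·(y)^j·(3/y^2)^(10-j), with y-exponent 1j − 2(10−j) = 3j − 20.
Set 3j − 20 = -2: j = 6.
C(10,6) = 210; 1^6 = 1; 3^4 = 81.
Coefficient = 210 · 1 · 81 = 17010.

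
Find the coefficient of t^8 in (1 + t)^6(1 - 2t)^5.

Coefficient of t^8 = Σ_{j} C(6,j)·1^j·C(5,8-j)·(-2)^(8-j) for j from 3 to 6.
= (-640) + 1200 + (-480) + 40 = 120.

120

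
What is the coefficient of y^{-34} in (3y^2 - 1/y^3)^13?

General term: C(13,j)·(3y^2)^j·(-1/y^3)^(13-j), with y-exponent 2j − 3(13−j) = 5j − 39.
Set 5j − 39 = -34: j = 1.
C(13,1) = 13; 3^1 = 3; (-1)^12 = 1.
Coefficient = 13 · 3 · 1 = 39.

39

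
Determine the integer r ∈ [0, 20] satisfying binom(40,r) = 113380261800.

18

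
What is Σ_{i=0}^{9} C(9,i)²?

Σ C(9,i)² is the coefficient of x^9 in (1+x)^9(1+x)^9 = (1+x)^18, i.e. C(18,9) = 48620.

48620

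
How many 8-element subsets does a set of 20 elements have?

125970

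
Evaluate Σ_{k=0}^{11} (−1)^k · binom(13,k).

The partial alternating sum Σ_{k=0}^{11} (−1)^k C(13,k) = (−1)^11 C(12,11) = -12.

-12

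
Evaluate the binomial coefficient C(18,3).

816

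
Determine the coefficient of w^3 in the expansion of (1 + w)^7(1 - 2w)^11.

-207

Coefficient of w^3 = Σ_{j} C(7,j)·1^j·C(11,3-j)·(-2)^(3-j) for j from 0 to 3.
= (-1320) + 1540 + (-462) + 35 = -207.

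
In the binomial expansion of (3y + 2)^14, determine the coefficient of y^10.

945728784

The general term is C(14,j)·(3y)^j·(2)^(14-j); the y^10 term has j = 10.
C(14,10) = 1001.
Coefficient = C(14,10) · 3^10 · 2^4 = 1001 · 59049 · 16 = 945728784.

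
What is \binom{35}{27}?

23535820

C(35,27) = C(35,8) by symmetry.
C(35,8) = (35·34·33·32·31·30·29·28) / 8! = 948964262400 / 40320 = 23535820.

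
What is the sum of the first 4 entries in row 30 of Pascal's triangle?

1 + 30 + 435 + 4060 = 4526.

4526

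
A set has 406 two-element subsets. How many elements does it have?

n(n−1)/2 = 406 ⇒ n(n−1) = 812. Since 29·28 = 812, n = 29.

29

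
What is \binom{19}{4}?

C(19,4) = (19·18·17·16) / 4! = 93024 / 24 = 3876.

3876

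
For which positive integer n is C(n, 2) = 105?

15

n(n−1)/2 = 105 ⇒ n(n−1) = 210. Since 15·14 = 210, n = 15.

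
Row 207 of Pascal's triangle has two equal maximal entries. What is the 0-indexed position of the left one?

103

For odd n = 207, C(207,r) peaks at r = (n−1)/2 and (n+1)/2; the lesser is 103.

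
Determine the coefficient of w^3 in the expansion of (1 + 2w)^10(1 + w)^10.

3780

Coefficient of w^3 = Σ_{j} C(10,j)·2^j·C(10,3-j)·1^(3-j) for j from 0 to 3.
= 120 + 900 + 1800 + 960 = 3780.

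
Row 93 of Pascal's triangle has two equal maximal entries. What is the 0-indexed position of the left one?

For odd n = 93, C(93,j) peaks at j = (n−1)/2 and (n+1)/2; the lower is 46.

46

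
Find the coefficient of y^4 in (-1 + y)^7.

The general term is C(7,j)·(-1)^j·(y)^(7-j); the y^4 term has j = 3.
C(7,3) = 35.
Coefficient = C(7,3) · (-1)^3 = 35 · (-1) = -35.

-35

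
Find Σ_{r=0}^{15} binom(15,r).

The entries of row 15 sum to 2^15 = 32768.

32768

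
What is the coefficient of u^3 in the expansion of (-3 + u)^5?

The general term is C(5,j)·(-3)^j·(u)^(5-j); the u^3 term has j = 2.
C(5,2) = 10.
Coefficient = C(5,2) · (-3)^2 = 10 · 9 = 90.

90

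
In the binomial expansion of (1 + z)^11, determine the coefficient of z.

11

The general term is C(11,j)·(1)^j·(z)^(11-j); the z^1 term has j = 10.
C(11,10) = 11.
Coefficient = C(11,10) = 11.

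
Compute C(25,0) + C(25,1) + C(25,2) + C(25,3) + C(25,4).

15276

1 + 25 + 300 + 2300 + 12650 = 15276.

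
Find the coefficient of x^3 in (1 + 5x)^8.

7000

The general term is C(8,j)·(1)^j·(5x)^(8-j); the x^3 term has j = 5.
C(8,5) = 56.
Coefficient = C(8,5) · 5^3 = 56 · 125 = 7000.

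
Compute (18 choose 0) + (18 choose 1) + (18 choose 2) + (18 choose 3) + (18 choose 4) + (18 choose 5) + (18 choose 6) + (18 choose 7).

63004

1 + 18 + 153 + 816 + 3060 + 8568 + 18564 + 31824 = 63004.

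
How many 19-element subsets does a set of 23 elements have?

C(23,19) = C(23,4) by symmetry.
C(23,4) = (23·22·21·20) / 4! = 212520 / 24 = 8855.

8855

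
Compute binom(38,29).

163011640

C(38,29) = C(38,9) by symmetry.
C(38,9) = (38·37·36·35·34·33·32·31·30) / 9! = 59153663923200 / 362880 = 163011640.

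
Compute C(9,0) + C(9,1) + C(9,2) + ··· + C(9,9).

Setting x = 1 in (1+x)^9 gives Σ C(9,i) = 2^9 = 512.

512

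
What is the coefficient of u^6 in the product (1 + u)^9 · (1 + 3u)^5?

52761

Coefficient of u^6 = Σ_{j} C(9,j)·1^j·C(5,6-j)·3^(6-j) for j from 1 to 6.
= 2187 + 14580 + 22680 + 11340 + 1890 + 84 = 52761.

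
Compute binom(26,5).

C(26,5) = (26·25·24·23·22) / 5! = 7893600 / 120 = 65780.

65780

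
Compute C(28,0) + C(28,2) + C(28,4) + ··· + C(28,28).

134217728

Even-r terms of row 28 sum to 2^27 = 134217728.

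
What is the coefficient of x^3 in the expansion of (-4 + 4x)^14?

-97710505984

The general term is C(14,j)·(-4)^j·(4x)^(14-j); the x^3 term has j = 11.
C(14,11) = 364.
Coefficient = C(14,11) · (-4)^11 · 4^3 = 364 · (-4194304) · 64 = -97710505984.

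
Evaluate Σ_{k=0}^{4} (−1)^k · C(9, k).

The partial alternating sum Σ_{k=0}^{4} (−1)^k C(9,k) = (−1)^4 C(8,4) = 70.

70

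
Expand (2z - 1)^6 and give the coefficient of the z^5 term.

The general term is C(6,j)·(2z)^j·(-1)^(6-j); the z^5 term has j = 5.
C(6,5) = 6.
Coefficient = C(6,5) · 2^5 · (-1)^1 = 6 · 32 · (-1) = -192.

-192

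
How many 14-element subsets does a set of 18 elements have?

3060

C(18,14) = C(18,4) by symmetry.
C(18,4) = (18·17·16·15) / 4! = 73440 / 24 = 3060.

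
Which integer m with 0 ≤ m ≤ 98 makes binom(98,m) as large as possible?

49

C(98,m) is maximized at m = 98/2 = 49.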